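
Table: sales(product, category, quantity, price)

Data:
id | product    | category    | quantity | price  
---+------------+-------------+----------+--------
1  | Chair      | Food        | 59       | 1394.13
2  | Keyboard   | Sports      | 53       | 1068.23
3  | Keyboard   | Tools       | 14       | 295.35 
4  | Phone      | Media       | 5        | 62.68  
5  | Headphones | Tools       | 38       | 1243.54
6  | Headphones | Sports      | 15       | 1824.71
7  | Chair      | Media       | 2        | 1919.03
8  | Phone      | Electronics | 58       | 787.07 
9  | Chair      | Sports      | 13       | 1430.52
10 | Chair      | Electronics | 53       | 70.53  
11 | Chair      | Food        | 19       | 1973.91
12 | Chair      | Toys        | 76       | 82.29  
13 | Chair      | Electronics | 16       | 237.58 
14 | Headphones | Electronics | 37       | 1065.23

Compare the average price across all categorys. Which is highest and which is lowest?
SELECT category, AVG(price)
FROM sales
GROUP BY category
ORDER BY AVG(price)

All groups:
  Toys: 82.29
  Electronics: 540.10
  Tools: 769.45
  Media: 990.86
  Sports: 1441.15
  Food: 1684.02

Highest: Food (1684.02)
Lowest: Toys (82.29)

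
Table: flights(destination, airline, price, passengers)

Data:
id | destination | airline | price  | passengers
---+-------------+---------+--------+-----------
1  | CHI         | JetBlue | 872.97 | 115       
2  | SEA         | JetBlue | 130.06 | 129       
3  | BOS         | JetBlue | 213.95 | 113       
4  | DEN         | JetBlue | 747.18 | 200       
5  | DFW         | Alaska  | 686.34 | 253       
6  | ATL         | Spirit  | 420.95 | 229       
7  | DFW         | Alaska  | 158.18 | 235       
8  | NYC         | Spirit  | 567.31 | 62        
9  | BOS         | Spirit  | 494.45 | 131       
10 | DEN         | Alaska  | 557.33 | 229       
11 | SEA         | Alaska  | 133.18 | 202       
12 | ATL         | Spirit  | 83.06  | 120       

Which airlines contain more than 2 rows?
SELECT airline, COUNT(*) as cnt
FROM flights
GROUP BY airline
HAVING COUNT(*) > 2

Result:
  Alaska: 4
  JetBlue: 4
  Spirit: 4

Note: HAVING filters groups after aggregation, WHERE filters rows before.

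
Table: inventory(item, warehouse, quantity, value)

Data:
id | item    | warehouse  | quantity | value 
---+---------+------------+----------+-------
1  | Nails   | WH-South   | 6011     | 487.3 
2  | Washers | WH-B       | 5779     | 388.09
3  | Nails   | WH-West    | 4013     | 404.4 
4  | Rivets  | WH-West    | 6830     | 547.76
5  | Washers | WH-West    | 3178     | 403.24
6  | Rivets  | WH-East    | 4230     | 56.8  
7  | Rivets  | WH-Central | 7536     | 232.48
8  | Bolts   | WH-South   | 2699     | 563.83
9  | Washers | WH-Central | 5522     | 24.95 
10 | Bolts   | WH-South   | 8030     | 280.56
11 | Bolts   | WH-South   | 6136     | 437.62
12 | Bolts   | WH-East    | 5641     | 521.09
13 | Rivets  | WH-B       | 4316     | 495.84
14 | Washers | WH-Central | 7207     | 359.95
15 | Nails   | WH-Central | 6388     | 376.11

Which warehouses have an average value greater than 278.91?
SELECT warehouse, AVG(value)
FROM inventory
GROUP BY warehouse
HAVING AVG(value) > 278.91

Result:
  WH-B: avg=441.97
  WH-East: avg=288.95
  WH-South: avg=442.33
  WH-West: avg=451.80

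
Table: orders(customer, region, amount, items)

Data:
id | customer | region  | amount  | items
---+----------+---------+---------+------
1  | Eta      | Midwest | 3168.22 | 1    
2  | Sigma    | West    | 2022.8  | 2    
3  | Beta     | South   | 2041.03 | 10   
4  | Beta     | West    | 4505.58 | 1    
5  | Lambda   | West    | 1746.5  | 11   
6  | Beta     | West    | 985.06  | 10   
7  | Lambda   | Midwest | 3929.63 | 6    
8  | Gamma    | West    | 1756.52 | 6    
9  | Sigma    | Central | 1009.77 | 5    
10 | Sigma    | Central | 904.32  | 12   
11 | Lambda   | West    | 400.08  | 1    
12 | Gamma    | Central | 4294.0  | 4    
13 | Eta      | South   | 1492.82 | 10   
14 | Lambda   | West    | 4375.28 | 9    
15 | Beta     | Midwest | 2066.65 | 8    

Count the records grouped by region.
SELECT region, COUNT(*) as count
FROM orders
GROUP BY region

Result:
  Central: 3
  Midwest: 3
  South: 2
  West: 7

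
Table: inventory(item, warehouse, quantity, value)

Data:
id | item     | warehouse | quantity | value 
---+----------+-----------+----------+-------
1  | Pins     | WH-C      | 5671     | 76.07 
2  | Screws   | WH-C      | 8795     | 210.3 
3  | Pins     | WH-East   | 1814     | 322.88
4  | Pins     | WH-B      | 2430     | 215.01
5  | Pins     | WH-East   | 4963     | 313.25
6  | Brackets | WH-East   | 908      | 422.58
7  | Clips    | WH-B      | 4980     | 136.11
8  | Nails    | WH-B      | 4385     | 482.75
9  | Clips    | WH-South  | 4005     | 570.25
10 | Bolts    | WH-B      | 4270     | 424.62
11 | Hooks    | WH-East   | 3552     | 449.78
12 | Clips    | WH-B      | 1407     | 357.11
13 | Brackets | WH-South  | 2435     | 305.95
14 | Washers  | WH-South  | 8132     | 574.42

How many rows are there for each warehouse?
SELECT warehouse, COUNT(*) as count
FROM inventory
GROUP BY warehouse

Result:
  WH-B: 5
  WH-C: 2
  WH-East: 4
  WH-South: 3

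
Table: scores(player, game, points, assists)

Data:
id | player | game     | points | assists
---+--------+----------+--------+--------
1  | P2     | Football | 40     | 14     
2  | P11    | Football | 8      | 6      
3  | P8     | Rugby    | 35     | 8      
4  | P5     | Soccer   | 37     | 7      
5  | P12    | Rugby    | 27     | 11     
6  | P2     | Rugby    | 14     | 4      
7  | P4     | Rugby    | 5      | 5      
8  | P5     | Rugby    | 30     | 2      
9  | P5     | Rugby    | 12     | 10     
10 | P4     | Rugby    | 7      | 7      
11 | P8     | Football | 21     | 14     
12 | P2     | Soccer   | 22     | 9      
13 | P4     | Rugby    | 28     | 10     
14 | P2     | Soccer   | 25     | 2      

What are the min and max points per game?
SELECT game, MIN(points), MAX(points)
FROM scores
GROUP BY game

Result:
  Football: min=8, max=40
  Rugby: min=5, max=35
  Soccer: min=22, max=37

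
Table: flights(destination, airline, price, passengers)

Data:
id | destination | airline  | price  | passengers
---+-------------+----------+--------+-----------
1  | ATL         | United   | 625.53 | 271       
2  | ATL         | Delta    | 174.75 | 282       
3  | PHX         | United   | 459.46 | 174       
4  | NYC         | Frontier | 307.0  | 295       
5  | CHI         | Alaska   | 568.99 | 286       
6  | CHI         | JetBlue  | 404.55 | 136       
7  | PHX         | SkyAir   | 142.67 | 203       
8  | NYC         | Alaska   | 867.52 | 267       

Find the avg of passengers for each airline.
SELECT airline, AVG(passengers) as result
FROM flights
GROUP BY airline

Result:
  Alaska: 276.50
  Delta: 282.00
  Frontier: 295.00
  JetBlue: 136.00
  SkyAir: 203.00
  United: 222.50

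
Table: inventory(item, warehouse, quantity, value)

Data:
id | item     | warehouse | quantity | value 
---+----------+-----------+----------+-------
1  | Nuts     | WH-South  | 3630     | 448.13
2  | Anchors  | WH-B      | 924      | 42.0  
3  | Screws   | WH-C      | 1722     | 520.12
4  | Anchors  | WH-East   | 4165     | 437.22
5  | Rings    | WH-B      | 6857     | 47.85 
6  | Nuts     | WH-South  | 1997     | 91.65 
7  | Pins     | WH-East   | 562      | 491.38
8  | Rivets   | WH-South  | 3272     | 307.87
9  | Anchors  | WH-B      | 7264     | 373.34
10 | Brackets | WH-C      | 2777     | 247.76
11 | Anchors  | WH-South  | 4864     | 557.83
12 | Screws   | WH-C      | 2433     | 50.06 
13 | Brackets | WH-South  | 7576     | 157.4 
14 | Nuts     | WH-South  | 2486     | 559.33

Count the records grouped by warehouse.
SELECT warehouse, COUNT(*) as count
FROM inventory
GROUP BY warehouse

Result:
  WH-B: 3
  WH-C: 3
  WH-East: 2
  WH-South: 6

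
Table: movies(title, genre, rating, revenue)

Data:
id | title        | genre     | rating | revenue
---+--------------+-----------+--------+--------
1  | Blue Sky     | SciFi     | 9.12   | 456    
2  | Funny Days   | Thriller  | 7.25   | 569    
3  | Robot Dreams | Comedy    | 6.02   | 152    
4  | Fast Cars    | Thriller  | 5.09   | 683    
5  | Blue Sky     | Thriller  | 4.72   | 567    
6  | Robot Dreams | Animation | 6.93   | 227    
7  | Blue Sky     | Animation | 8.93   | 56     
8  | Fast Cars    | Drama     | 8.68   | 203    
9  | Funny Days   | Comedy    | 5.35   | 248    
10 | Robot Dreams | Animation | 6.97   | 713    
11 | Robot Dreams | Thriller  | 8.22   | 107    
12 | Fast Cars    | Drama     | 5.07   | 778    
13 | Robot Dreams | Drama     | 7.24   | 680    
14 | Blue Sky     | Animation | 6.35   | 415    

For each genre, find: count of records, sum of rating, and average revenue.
SELECT genre,
       COUNT(*) as cnt,
       SUM(rating) as total_rating,
       AVG(revenue) as avg_revenue
FROM movies
GROUP BY genre

Result:
  Animation: 4 records, 29.18 total rating, 352.75 avg revenue
  Comedy: 2 records, 11.37 total rating, 200.00 avg revenue
  Drama: 3 records, 20.99 total rating, 553.67 avg revenue
  SciFi: 1 records, 9.12 total rating, 456.00 avg revenue
  Thriller: 4 records, 25.28 total rating, 481.50 avg revenue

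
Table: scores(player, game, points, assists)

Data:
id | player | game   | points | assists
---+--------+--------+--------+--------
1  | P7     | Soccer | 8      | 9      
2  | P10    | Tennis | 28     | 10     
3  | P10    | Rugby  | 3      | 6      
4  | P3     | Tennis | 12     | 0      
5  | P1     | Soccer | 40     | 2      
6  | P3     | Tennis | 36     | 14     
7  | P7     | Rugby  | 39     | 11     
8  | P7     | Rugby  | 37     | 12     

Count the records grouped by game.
SELECT game, COUNT(*) as count
FROM scores
GROUP BY game

Result:
  Rugby: 3
  Soccer: 2
  Tennis: 3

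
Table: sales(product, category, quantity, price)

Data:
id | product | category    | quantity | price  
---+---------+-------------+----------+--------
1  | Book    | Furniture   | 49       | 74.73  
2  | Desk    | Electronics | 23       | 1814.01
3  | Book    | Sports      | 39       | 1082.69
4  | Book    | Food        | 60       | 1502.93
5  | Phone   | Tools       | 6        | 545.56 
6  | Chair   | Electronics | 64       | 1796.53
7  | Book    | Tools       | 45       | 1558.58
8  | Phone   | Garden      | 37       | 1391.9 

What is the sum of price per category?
SELECT category, SUM(price) as result
FROM sales
GROUP BY category

Result:
  Electronics: 3610.54
  Food: 1502.93
  Furniture: 74.73
  Garden: 1391.90
  Sports: 1082.69
  Tools: 2104.14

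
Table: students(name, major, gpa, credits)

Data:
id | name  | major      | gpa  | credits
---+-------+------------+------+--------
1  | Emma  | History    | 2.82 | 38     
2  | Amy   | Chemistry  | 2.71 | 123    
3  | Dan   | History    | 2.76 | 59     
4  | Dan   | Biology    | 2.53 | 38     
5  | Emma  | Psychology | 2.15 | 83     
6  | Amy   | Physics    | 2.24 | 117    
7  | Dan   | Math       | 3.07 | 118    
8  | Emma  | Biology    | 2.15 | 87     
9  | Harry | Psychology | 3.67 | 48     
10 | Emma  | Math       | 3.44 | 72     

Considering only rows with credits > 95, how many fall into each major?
SELECT major, COUNT(*)
FROM students
WHERE credits > 95
GROUP BY major

Note: WHERE filters rows before grouping.

Result:
  Chemistry: 1
  Math: 1
  Physics: 1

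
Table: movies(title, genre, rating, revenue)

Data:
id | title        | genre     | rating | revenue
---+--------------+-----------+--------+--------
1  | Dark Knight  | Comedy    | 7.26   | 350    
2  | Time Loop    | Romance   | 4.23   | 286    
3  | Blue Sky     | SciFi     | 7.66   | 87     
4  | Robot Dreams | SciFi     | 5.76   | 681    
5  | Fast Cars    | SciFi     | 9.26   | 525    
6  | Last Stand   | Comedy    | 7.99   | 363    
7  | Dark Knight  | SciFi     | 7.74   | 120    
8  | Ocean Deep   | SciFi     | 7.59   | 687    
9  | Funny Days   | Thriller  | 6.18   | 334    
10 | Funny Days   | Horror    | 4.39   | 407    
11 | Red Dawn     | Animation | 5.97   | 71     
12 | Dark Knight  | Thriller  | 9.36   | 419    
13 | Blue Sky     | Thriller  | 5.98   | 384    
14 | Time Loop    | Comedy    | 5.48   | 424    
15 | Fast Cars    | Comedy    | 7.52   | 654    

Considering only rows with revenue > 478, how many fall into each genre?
SELECT genre, COUNT(*)
FROM movies
WHERE revenue > 478
GROUP BY genre

Note: WHERE filters rows before grouping.

Result:
  Comedy: 1
  SciFi: 3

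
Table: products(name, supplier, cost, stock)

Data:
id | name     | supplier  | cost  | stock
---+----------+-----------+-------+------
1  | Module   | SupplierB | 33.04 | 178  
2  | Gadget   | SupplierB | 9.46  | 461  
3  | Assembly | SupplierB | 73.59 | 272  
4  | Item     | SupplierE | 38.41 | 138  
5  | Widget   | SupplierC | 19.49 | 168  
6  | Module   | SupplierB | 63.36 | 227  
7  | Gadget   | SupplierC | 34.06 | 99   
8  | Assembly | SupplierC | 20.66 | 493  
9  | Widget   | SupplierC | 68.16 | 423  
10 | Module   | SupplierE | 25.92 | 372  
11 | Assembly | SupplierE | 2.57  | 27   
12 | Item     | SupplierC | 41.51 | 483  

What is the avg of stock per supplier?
SELECT supplier, AVG(stock) as result
FROM products
GROUP BY supplier

Result:
  SupplierB: 284.50
  SupplierC: 333.20
  SupplierE: 179.00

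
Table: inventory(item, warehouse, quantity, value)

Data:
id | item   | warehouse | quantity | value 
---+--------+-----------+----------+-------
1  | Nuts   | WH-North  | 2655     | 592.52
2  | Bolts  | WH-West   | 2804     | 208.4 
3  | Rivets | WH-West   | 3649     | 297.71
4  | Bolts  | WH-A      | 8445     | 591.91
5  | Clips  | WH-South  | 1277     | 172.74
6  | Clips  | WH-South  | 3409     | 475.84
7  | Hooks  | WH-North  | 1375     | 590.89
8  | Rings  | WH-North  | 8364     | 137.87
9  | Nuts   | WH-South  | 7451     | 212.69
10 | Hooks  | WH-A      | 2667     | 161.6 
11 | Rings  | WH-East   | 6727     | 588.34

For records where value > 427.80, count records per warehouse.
SELECT warehouse, COUNT(*)
FROM inventory
WHERE value > 427.80
GROUP BY warehouse

Note: WHERE filters rows before grouping.

Result:
  WH-A: 1
  WH-East: 1
  WH-North: 2
  WH-South: 1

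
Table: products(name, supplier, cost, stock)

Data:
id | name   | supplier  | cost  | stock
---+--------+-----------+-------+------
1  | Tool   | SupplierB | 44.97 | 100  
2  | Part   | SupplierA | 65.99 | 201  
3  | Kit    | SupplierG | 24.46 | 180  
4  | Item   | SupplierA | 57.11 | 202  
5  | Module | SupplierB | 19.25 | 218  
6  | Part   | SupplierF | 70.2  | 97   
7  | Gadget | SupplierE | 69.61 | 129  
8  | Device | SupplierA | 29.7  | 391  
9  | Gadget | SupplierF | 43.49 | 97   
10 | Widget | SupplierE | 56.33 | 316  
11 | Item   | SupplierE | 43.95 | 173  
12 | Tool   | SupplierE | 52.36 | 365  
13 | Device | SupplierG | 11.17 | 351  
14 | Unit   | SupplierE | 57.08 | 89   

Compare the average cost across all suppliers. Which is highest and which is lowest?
SELECT supplier, AVG(cost)
FROM products
GROUP BY supplier
ORDER BY AVG(cost)

All groups:
  SupplierG: 17.82
  SupplierB: 32.11
  SupplierA: 50.93
  SupplierE: 55.87
  SupplierF: 56.85

Highest: SupplierF (56.85)
Lowest: SupplierG (17.82)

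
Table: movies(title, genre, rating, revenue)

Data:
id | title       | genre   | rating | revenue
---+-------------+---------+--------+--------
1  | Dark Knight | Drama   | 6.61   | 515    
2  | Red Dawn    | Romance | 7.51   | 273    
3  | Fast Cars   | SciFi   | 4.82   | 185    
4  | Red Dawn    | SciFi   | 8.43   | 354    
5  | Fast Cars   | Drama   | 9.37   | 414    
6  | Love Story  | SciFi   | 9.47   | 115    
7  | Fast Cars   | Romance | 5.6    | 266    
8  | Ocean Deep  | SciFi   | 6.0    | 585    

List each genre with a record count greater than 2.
SELECT genre, COUNT(*) as cnt
FROM movies
GROUP BY genre
HAVING COUNT(*) > 2

Result:
  SciFi: 4

Note: HAVING filters groups after aggregation, WHERE filters rows before.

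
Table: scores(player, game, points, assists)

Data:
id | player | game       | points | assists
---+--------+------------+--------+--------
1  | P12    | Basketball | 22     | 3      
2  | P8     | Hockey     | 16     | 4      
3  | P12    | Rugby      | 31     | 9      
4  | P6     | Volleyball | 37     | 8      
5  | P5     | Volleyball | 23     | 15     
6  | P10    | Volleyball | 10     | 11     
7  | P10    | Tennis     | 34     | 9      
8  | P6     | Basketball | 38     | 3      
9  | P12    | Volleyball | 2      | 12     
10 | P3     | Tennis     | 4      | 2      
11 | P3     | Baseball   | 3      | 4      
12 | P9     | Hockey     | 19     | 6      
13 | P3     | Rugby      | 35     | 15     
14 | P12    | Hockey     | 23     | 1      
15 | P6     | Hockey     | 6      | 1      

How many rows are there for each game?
SELECT game, COUNT(*) as count
FROM scores
GROUP BY game

Result:
  Baseball: 1
  Basketball: 2
  Hockey: 4
  Rugby: 2
  Tennis: 2
  Volleyball: 4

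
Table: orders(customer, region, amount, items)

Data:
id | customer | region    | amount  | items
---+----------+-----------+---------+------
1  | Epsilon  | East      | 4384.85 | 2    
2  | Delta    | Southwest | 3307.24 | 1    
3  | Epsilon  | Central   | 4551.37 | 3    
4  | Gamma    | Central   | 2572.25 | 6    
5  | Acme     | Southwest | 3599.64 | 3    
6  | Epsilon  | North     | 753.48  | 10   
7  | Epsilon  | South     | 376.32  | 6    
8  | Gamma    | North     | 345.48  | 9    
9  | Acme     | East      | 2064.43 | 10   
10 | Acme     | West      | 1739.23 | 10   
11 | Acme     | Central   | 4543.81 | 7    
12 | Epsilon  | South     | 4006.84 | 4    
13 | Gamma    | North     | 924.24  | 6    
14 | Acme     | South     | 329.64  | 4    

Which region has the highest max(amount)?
SELECT region, MAX(amount) as val
FROM orders
GROUP BY region
ORDER BY val DESC
LIMIT 1

Result: Central with max(amount) = 4551.37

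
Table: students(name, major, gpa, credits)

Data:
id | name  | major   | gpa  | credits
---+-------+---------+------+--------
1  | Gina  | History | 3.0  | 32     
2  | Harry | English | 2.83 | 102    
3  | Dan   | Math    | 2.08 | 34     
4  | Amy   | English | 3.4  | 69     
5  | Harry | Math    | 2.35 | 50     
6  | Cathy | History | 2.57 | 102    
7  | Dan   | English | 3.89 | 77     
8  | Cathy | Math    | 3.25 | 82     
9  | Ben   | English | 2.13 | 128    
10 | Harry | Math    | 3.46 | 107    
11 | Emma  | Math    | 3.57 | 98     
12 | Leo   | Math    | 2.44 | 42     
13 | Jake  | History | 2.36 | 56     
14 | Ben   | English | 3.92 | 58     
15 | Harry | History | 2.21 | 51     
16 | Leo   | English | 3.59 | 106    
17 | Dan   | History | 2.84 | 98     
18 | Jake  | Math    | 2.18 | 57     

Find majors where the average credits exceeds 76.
SELECT major, AVG(credits)
FROM students
GROUP BY major
HAVING AVG(credits) > 76

Result:
  English: avg=90.00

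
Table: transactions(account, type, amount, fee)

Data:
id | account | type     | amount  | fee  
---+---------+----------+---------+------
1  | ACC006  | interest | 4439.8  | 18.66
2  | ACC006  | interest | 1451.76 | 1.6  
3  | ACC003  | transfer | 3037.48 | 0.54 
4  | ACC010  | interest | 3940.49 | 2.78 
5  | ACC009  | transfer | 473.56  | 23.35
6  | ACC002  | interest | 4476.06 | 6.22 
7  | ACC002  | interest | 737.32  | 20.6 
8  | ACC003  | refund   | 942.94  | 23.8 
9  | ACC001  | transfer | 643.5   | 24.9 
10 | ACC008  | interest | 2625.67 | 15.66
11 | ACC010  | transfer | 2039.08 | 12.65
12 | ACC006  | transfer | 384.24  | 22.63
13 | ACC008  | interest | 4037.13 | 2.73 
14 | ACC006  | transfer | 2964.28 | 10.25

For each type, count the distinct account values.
SELECT type, COUNT(DISTINCT account)
FROM transactions
GROUP BY type

Result:
  interest: 4 distinct
  refund: 1 distinct
  transfer: 5 distinct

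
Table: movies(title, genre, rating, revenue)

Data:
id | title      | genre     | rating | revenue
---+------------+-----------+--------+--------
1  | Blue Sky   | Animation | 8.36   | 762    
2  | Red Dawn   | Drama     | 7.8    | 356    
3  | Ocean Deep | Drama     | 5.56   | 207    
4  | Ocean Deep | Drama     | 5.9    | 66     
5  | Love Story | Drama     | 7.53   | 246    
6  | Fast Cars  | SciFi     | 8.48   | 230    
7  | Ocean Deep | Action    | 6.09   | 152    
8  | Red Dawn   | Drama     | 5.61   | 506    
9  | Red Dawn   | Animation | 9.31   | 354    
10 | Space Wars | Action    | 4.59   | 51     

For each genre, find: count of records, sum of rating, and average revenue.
SELECT genre,
       COUNT(*) as cnt,
       SUM(rating) as total_rating,
       AVG(revenue) as avg_revenue
FROM movies
GROUP BY genre

Result:
  Action: 2 records, 10.68 total rating, 101.50 avg revenue
  Animation: 2 records, 17.67 total rating, 558.00 avg revenue
  Drama: 5 records, 32.40 total rating, 276.20 avg revenue
  SciFi: 1 records, 8.48 total rating, 230.00 avg revenue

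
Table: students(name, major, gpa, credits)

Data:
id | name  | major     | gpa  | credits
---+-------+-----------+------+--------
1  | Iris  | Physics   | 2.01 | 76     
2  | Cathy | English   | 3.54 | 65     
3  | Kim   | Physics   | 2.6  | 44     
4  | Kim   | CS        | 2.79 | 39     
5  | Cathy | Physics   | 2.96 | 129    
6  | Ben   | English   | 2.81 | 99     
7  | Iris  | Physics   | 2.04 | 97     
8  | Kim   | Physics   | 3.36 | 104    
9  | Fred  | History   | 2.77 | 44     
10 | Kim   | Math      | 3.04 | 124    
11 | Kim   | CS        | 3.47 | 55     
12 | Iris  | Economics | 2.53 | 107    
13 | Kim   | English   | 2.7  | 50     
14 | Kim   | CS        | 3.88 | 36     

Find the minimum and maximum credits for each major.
SELECT major, MIN(credits), MAX(credits)
FROM students
GROUP BY major

Result:
  CS: min=36, max=55
  Economics: min=107, max=107
  English: min=50, max=99
  History: min=44, max=44
  Math: min=124, max=124
  Physics: min=44, max=129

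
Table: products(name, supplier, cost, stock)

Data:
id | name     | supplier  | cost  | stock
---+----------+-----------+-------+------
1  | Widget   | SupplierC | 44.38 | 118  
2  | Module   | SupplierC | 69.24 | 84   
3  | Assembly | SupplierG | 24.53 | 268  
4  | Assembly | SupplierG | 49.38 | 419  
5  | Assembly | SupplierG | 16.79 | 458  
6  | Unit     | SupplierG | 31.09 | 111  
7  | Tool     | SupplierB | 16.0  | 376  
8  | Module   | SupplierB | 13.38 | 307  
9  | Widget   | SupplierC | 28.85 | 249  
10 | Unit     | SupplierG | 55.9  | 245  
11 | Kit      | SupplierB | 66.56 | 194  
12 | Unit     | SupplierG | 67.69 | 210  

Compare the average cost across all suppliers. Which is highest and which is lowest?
SELECT supplier, AVG(cost)
FROM products
GROUP BY supplier
ORDER BY AVG(cost)

All groups:
  SupplierB: 31.98
  SupplierG: 40.90
  SupplierC: 47.49

Highest: SupplierC (47.49)
Lowest: SupplierB (31.98)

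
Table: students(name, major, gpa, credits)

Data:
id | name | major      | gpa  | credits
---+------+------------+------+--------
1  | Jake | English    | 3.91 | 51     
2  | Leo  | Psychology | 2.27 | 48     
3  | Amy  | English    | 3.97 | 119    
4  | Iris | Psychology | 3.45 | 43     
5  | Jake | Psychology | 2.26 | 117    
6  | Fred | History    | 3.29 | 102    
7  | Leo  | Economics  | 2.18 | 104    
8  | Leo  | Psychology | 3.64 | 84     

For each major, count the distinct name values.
SELECT major, COUNT(DISTINCT name)
FROM students
GROUP BY major

Result:
  Economics: 1 distinct
  English: 2 distinct
  History: 1 distinct
  Psychology: 3 distinct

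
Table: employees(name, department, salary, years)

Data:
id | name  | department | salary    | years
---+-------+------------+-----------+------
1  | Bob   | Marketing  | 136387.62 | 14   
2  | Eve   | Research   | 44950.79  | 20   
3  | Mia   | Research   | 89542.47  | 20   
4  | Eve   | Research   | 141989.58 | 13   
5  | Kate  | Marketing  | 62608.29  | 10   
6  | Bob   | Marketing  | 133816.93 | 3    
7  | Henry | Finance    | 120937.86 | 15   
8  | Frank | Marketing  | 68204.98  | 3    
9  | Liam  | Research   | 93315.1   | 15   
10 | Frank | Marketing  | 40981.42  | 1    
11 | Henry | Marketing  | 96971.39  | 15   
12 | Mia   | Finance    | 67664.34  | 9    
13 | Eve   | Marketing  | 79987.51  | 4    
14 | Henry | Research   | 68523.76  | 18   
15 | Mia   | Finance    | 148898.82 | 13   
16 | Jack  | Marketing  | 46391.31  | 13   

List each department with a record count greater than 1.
SELECT department, COUNT(*) as cnt
FROM employees
GROUP BY department
HAVING COUNT(*) > 1

Result:
  Finance: 3
  Marketing: 8
  Research: 5

Note: HAVING filters groups after aggregation, WHERE filters rows before.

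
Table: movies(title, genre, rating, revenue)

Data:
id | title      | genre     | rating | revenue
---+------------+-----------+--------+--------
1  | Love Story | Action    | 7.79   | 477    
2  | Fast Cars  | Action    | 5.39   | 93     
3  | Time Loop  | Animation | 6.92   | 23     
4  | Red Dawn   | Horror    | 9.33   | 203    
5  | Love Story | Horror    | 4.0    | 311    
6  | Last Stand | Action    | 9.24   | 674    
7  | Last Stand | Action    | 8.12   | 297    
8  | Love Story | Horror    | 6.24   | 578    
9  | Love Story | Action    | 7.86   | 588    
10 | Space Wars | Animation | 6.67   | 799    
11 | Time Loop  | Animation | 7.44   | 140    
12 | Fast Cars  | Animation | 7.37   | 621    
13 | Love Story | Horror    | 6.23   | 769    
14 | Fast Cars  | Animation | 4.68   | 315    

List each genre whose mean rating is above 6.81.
SELECT genre, AVG(rating)
FROM movies
GROUP BY genre
HAVING AVG(rating) > 6.81

Result:
  Action: avg=7.68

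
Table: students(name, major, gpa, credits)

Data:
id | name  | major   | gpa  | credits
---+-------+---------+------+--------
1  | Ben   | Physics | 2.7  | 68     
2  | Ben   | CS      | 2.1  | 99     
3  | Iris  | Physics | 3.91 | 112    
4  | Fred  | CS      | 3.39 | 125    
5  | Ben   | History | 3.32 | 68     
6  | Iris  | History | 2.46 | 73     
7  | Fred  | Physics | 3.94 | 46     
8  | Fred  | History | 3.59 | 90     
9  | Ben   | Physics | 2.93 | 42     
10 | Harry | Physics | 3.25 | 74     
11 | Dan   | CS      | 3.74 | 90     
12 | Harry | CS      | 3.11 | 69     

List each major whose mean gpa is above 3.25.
SELECT major, AVG(gpa)
FROM students
GROUP BY major
HAVING AVG(gpa) > 3.25

Result:
  Physics: avg=3.35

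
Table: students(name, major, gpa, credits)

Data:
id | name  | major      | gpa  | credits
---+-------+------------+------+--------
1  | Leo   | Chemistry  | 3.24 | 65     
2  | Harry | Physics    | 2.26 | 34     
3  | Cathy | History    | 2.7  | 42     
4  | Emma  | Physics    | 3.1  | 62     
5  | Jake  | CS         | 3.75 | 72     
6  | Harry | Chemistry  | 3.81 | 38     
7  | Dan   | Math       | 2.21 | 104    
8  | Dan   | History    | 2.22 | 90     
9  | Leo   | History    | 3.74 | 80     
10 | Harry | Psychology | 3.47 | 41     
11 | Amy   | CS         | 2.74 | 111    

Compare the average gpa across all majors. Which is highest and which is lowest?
SELECT major, AVG(gpa)
FROM students
GROUP BY major
ORDER BY AVG(gpa)

All groups:
  Math: 2.21
  Physics: 2.68
  History: 2.89
  CS: 3.25
  Psychology: 3.47
  Chemistry: 3.53

Highest: Chemistry (3.53)
Lowest: Math (2.21)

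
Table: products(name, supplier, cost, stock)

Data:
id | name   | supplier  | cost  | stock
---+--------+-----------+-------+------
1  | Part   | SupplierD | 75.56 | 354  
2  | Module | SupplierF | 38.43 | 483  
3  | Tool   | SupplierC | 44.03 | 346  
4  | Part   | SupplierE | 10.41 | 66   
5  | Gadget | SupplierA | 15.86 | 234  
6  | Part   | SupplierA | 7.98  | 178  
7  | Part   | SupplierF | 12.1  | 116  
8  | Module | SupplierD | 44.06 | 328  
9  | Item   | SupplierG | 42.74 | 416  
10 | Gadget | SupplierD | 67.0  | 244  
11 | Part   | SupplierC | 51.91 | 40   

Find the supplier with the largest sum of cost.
SELECT supplier, SUM(cost) as val
FROM products
GROUP BY supplier
ORDER BY val DESC
LIMIT 1

Result: SupplierD with sum(cost) = 186.62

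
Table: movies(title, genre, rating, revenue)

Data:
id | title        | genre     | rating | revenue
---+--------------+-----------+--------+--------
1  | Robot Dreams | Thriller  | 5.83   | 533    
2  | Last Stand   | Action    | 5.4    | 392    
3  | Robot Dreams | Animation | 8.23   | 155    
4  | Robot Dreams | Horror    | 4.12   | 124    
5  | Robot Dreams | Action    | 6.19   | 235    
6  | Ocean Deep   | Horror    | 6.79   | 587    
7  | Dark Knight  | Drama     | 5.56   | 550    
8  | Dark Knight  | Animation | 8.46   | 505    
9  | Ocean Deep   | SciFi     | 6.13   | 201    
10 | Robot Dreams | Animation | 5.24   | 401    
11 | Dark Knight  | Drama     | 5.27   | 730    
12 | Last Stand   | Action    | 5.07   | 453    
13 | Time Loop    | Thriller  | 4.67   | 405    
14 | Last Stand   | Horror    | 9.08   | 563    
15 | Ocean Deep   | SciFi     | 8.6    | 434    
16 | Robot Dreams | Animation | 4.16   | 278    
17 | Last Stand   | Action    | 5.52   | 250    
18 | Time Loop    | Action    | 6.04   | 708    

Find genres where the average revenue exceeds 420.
SELECT genre, AVG(revenue)
FROM movies
GROUP BY genre
HAVING AVG(revenue) > 420

Result:
  Drama: avg=640.00
  Horror: avg=424.67
  Thriller: avg=469.00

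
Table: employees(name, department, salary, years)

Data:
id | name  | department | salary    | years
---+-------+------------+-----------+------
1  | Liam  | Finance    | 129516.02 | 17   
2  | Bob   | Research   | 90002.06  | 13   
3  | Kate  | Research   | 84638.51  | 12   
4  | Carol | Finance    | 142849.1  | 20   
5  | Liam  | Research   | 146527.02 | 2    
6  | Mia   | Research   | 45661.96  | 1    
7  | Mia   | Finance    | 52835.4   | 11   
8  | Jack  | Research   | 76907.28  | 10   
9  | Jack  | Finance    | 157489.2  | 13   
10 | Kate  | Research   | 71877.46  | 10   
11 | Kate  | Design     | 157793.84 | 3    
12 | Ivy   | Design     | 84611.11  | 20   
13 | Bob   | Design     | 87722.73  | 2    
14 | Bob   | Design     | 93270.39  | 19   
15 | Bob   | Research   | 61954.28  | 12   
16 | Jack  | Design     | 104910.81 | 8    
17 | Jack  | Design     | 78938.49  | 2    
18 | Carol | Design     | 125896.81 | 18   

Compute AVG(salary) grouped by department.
SELECT department, AVG(salary) as result
FROM employees
GROUP BY department

Result:
  Design: 104734.88
  Finance: 120672.43
  Research: 82509.80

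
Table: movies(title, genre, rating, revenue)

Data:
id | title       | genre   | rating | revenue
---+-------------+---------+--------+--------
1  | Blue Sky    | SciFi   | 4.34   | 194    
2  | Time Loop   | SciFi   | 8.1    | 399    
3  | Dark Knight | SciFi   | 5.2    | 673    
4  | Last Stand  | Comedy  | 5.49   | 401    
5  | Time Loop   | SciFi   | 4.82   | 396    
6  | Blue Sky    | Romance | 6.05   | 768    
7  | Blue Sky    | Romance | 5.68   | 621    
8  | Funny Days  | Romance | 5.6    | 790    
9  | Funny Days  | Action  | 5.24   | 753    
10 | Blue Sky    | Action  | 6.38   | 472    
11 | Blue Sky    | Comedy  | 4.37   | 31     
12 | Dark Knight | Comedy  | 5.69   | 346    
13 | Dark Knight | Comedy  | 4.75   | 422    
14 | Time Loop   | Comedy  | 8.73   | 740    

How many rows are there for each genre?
SELECT genre, COUNT(*) as count
FROM movies
GROUP BY genre

Result:
  Action: 2
  Comedy: 5
  Romance: 3
  SciFi: 4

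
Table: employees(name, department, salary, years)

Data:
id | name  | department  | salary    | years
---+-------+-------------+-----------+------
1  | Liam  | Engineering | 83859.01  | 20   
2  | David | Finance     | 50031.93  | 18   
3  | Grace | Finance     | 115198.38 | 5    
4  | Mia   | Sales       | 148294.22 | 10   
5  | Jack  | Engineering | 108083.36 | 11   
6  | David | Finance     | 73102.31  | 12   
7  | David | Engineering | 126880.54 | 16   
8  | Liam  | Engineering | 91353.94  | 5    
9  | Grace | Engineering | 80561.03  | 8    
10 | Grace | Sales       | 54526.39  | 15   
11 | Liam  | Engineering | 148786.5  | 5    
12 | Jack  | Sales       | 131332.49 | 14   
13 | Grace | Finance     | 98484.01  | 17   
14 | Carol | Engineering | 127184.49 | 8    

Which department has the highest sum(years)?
SELECT department, SUM(years) as val
FROM employees
GROUP BY department
ORDER BY val DESC
LIMIT 1

Result: Engineering with sum(years) = 73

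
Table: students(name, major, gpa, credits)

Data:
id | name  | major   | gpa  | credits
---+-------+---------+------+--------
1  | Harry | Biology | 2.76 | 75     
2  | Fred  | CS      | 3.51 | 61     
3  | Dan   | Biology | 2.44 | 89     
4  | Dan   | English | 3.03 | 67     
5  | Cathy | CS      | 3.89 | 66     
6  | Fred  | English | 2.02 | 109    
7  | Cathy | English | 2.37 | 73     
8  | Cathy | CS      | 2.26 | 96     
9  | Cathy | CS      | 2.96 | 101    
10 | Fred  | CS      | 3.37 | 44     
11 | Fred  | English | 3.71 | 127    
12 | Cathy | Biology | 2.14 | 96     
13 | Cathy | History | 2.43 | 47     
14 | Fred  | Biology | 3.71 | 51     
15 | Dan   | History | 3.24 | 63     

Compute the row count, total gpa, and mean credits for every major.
SELECT major,
       COUNT(*) as cnt,
       SUM(gpa) as total_gpa,
       AVG(credits) as avg_credits
FROM students
GROUP BY major

Result:
  Biology: 4 records, 11.05 total gpa, 77.75 avg credits
  CS: 5 records, 15.99 total gpa, 73.60 avg credits
  English: 4 records, 11.13 total gpa, 94.00 avg credits
  History: 2 records, 5.67 total gpa, 55.00 avg credits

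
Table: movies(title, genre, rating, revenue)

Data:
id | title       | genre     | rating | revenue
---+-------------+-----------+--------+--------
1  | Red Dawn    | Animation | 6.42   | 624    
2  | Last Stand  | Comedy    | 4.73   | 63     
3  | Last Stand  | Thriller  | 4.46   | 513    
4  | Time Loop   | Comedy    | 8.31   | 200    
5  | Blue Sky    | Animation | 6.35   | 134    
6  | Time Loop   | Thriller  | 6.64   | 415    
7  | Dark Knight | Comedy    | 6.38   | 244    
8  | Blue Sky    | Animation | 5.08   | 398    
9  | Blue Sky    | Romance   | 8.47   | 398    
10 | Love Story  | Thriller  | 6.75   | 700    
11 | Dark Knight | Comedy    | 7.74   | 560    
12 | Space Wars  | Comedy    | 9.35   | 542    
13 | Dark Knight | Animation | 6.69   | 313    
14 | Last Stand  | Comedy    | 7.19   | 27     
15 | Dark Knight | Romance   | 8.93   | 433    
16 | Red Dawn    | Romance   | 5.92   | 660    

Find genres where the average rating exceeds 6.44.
SELECT genre, AVG(rating)
FROM movies
GROUP BY genre
HAVING AVG(rating) > 6.44

Result:
  Comedy: avg=7.28
  Romance: avg=7.77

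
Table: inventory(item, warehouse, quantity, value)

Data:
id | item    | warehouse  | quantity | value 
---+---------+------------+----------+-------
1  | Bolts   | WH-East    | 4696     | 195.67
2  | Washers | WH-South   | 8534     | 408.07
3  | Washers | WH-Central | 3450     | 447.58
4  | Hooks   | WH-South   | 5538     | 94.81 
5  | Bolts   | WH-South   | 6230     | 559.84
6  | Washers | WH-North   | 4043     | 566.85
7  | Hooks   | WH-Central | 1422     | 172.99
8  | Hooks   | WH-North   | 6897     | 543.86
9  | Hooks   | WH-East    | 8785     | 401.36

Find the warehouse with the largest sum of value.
SELECT warehouse, SUM(value) as val
FROM inventory
GROUP BY warehouse
ORDER BY val DESC
LIMIT 1

Result: WH-North with sum(value) = 1110.71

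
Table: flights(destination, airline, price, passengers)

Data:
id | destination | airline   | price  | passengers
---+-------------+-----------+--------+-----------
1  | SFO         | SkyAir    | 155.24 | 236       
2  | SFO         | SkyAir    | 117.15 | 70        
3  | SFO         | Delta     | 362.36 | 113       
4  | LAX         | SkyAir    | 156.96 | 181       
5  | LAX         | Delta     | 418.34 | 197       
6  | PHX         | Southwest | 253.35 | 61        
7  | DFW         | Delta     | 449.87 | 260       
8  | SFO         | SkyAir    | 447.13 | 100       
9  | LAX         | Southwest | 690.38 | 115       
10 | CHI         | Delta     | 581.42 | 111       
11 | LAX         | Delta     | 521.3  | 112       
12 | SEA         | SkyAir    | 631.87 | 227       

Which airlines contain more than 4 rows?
SELECT airline, COUNT(*) as cnt
FROM flights
GROUP BY airline
HAVING COUNT(*) > 4

Result:
  Delta: 5
  SkyAir: 5

Note: HAVING filters groups after aggregation, WHERE filters rows before.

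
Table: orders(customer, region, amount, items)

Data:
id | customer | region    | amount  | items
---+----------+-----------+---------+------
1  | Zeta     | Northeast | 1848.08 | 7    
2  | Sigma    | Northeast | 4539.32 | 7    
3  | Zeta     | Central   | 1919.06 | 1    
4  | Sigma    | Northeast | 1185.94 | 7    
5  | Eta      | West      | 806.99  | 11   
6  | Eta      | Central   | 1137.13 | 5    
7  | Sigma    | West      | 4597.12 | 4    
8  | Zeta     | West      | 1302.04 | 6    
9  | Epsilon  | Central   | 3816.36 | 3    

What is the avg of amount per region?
SELECT region, AVG(amount) as result
FROM orders
GROUP BY region

Result:
  Central: 2290.85
  Northeast: 2524.45
  West: 2235.38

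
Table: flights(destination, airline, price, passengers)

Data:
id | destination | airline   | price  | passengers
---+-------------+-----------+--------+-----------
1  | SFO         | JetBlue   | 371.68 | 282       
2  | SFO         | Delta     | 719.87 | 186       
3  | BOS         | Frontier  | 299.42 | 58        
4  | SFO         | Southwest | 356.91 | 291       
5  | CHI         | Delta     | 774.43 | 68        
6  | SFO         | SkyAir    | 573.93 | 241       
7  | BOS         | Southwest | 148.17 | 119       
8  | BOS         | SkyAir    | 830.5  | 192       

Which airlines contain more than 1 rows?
SELECT airline, COUNT(*) as cnt
FROM flights
GROUP BY airline
HAVING COUNT(*) > 1

Result:
  Delta: 2
  SkyAir: 2
  Southwest: 2

Note: HAVING filters groups after aggregation, WHERE filters rows before.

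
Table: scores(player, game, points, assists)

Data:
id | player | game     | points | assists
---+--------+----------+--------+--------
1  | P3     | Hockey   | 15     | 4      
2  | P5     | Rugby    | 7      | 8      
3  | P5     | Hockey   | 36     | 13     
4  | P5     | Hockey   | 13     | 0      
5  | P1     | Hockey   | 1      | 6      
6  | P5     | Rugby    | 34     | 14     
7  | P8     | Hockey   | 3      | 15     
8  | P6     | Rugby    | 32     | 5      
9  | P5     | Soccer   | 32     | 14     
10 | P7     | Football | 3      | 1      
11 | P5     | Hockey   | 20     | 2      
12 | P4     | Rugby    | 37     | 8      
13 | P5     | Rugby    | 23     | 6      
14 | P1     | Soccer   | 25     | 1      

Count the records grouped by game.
SELECT game, COUNT(*) as count
FROM scores
GROUP BY game

Result:
  Football: 1
  Hockey: 6
  Rugby: 5
  Soccer: 2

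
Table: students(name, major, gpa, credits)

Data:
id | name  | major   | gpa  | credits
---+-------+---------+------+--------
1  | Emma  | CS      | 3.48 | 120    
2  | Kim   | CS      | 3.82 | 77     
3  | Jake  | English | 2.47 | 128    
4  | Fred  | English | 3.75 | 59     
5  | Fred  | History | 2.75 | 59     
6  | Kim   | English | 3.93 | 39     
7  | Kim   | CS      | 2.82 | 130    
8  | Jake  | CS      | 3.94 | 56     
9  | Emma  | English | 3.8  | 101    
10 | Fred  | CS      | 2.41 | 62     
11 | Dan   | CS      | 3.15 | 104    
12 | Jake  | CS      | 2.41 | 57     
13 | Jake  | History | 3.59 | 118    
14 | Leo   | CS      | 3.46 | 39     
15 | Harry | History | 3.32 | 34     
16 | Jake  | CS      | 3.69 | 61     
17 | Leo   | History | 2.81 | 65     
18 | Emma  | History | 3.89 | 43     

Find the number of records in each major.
SELECT major, COUNT(*) as count
FROM students
GROUP BY major

Result:
  CS: 9
  English: 4
  History: 5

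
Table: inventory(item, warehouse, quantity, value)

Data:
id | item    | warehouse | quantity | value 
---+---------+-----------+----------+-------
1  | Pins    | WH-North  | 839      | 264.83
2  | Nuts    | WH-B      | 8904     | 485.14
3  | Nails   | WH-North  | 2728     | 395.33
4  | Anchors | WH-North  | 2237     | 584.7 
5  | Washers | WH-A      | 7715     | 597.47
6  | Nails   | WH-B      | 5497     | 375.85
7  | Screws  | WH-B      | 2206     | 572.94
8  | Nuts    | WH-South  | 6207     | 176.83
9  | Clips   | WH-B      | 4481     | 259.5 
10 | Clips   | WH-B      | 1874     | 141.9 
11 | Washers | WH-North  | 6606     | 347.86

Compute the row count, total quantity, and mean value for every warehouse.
SELECT warehouse,
       COUNT(*) as cnt,
       SUM(quantity) as total_quantity,
       AVG(value) as avg_value
FROM inventory
GROUP BY warehouse

Result:
  WH-A: 1 records, 7715 total quantity, 597.47 avg value
  WH-B: 5 records, 22962 total quantity, 367.07 avg value
  WH-North: 4 records, 12410 total quantity, 398.18 avg value
  WH-South: 1 records, 6207 total quantity, 176.83 avg value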